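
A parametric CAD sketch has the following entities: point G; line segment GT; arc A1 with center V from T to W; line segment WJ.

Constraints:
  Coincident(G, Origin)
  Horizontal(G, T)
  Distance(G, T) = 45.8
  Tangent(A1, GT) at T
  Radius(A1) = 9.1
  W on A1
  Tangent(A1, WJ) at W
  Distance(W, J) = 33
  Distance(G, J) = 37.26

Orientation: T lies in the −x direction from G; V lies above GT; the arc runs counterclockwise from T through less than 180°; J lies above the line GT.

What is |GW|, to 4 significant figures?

38.45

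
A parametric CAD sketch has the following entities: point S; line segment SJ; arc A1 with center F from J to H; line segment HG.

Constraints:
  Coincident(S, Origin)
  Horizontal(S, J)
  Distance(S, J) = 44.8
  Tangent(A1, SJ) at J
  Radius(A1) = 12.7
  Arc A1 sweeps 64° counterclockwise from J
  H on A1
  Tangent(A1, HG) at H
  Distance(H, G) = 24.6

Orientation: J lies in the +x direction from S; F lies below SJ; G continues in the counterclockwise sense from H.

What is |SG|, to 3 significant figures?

37.0

On A1, J sits at bearing 90° from F; a 64° counterclockwise sweep puts H at bearing 154°, so H = F + 12.7·(cos 154°, sin 154°) = (33.4, -7.13). Tangency of A1 to HG means the radius FH is perpendicular to HG, so HG runs along (−sin 154°, cos 154°); with |HG| = 24.6, G = (22.6, -29.2). Then |SG| = |G − S| = 37.0.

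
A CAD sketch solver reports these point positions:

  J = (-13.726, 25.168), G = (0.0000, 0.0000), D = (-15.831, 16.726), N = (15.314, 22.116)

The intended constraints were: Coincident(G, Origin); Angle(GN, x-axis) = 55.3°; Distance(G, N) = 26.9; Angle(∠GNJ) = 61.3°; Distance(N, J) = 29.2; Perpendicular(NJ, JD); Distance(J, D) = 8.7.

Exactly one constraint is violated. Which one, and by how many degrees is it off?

Perpendicular(NJ, JD) — off by 8.00°.

G = (0.00, 0.00) ✓; GN at 55.30° ✓; |GN| = 26.90 ✓; ∠GNJ = 61.30° ✓; |NJ| = 29.20 ✓; ∠(NJ, JD) = 82.00° ✗; |JD| = 8.700 ✓.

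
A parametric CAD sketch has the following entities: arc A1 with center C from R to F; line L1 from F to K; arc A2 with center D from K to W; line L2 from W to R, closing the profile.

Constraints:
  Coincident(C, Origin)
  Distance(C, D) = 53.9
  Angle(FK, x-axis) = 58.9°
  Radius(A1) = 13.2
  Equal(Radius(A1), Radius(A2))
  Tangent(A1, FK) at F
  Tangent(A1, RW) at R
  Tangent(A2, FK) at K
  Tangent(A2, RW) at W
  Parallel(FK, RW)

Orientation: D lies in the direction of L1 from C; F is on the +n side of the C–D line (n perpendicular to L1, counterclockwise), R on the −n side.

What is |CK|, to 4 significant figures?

55.49

Tangency of A1 to both parallel lines with radius 13.2 puts F and R at C ± 13.2·n: F = (-11.30, 6.818), R = (11.30, -6.818). Equal radii place K and W the same way about D: K = D + 13.2·n = (16.54, 52.97), W = D − 13.2·n = (39.14, 39.33). Then |CK| = |K − C| = 55.49.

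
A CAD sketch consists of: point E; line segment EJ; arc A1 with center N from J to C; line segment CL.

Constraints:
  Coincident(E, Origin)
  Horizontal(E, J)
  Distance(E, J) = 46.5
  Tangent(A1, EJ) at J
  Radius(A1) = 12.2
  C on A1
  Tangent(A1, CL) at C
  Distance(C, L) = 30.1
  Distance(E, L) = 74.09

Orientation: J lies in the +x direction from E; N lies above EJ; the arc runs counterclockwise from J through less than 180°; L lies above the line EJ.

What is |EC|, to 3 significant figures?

59.6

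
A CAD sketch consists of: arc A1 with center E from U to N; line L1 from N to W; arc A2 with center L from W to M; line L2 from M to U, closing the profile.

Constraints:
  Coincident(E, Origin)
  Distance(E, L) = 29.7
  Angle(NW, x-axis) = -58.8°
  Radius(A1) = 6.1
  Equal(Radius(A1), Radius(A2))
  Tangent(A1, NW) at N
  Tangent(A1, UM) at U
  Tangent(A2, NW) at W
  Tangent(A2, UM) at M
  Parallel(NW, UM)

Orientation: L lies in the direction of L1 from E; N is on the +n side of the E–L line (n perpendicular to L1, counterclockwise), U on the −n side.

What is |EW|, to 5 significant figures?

30.320

The slot axis is L1's direction at -58.8°, so u = (cos -58.8°, sin -58.8°) = (0.51803, -0.85536) and n = (−sin -58.8°, cos -58.8°) = (0.85536, 0.51803). E is at the origin and L lies 29.7 along u from E, so L = 29.7·u = (15.385, -25.404). Tangency of A1 to both parallel lines with radius 6.1 puts N and U at E ± 6.1·n: N = (5.2177, 3.1600), U = (-5.2177, -3.1600). Equal radii place W and M the same way about L: W = L + 6.1·n = (20.603, -22.244), M = L − 6.1·n = (10.168, -28.564). Then |EW| = |W − E| = 30.320.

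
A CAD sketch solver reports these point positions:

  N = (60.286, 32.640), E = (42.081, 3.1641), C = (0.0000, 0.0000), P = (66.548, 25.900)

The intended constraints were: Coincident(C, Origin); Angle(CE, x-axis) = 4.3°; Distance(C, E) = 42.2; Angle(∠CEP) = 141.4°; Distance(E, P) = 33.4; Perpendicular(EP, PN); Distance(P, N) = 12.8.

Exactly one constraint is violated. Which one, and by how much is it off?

Distance(P, N) = 12.8 — off by 3.60.

C = (0.00, 0.00) ✓; CE at 4.300° ✓; |CE| = 42.20 ✓; ∠CEP = 141.4° ✓; |EP| = 33.40 ✓; ∠(EP, PN) = 89.99° ✓; |PN| = 9.200 ✗.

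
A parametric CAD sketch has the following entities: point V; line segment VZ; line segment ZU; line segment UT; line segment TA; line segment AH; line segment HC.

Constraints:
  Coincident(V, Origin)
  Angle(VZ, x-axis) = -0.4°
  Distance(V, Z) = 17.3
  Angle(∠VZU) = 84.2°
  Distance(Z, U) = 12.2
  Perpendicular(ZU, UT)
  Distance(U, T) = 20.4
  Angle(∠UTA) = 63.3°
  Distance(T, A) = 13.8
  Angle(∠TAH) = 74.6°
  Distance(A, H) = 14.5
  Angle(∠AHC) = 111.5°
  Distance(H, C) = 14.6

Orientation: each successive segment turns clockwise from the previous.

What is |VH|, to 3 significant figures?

15.8

V is at the origin; VZ runs at -0.4° with length 17.3, so Z = (17.3, -0.121). ∠VZU = 84.2° gives ZU at -96.2° from the x-axis; with |ZU| = 12.2, U = (16.0, -12.2). ZU is perpendicular to UT, so UT runs at 174°; with |UT| = 20.4, T = (-4.30, -10.0). ∠UTA = 63.3° gives TA at 57.1° from the x-axis; with |TA| = 13.8, A = (3.20, 1.54). ∠TAH = 74.6° gives AH at -48.3° from the x-axis; with |AH| = 14.5, H = (12.8, -9.29). Then |VH| = |H − V| = 15.8.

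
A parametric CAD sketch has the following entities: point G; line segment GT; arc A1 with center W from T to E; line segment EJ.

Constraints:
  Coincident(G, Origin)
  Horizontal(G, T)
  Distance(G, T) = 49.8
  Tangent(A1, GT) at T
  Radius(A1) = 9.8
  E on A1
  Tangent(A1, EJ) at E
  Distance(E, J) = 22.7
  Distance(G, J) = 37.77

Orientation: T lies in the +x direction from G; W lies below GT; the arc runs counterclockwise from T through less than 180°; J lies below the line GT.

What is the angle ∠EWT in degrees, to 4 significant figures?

57.66°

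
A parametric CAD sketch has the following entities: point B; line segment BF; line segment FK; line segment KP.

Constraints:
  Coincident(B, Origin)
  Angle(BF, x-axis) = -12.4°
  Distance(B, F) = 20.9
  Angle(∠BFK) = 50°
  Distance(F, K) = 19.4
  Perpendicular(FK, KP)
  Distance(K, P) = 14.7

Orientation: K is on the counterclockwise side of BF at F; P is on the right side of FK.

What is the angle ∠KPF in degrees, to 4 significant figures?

52.85°

∠BFK = 50.0°, so FK runs at -12.4° + (180° − 50.0°) = 117.6° from the x-axis; with |FK| = 19.4, K = F + 19.4·(cos 117.6°, sin 117.6°) = (11.42, 12.70). FK is perpendicular to KP; with |KP| = 14.7 on the right of FK, P = K + 14.7·(0.8862, 0.4633) = (24.45, 19.51). Then cos ∠KPF = PK·PF / (|PK||PF|), giving 52.85°.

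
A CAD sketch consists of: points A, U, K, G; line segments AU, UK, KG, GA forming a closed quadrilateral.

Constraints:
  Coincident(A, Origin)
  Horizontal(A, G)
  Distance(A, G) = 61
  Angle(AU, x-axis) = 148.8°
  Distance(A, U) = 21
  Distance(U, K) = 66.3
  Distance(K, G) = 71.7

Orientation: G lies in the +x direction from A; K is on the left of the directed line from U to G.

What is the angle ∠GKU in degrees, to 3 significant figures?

70.4°

A is at the origin; A and G share the same y with |AG| = 61.0 and G in +x, so G = (61.0, 0). AU runs at 148.8° with |AU| = 21.0, so U = (-18.0, 10.9). K is determined by |UK| = 66.3 and |KG| = 71.7 together: it lies at the intersection of circle(U, 66.3) and circle(G, 71.7). With |UG| = 79.7, the foot of the radical line on UG is 35.2 from U and the perpendicular offset is √(66.3² − 35.2²) = 56.2. Taking the left-of-UG solution: K = (24.6, 61.7).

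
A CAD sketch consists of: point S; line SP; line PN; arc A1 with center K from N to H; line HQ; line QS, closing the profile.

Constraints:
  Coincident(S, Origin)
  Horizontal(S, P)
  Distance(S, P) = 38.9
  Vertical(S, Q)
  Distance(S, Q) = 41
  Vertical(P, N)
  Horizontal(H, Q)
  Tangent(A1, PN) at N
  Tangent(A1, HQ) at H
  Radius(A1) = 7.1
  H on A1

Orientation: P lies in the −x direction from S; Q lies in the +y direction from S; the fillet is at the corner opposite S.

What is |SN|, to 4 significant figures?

51.60

S is at the origin; SP is horizontal with |SP| = 38.9 and P on the −x side, so P = (-38.90, 0.000). S and Q share the same x with |SQ| = 41.0 and Q on the +y side, so Q = (0.000, 41.00). The virtual corner opposite S is at (-38.90, 41.00). Since A1 is tangent to PN there, KN ⟂ PN and since A1 is tangent to HQ there, KH ⟂ HQ, with radius 7.1, so the center K sits 7.1 in from both sides at K = (-31.80, 33.90). That places the tangent points at N = (-38.90, 33.90) on PN and H = (-31.80, 41.00) on HQ. Then |SN| = |N − S| = 51.60.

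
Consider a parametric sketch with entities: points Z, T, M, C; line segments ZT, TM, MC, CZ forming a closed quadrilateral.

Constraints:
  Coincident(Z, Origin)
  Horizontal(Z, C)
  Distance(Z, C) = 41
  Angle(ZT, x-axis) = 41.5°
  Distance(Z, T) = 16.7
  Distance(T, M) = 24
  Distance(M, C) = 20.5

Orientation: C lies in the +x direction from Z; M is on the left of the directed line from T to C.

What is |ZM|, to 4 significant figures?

40.06

Checks: |TM| = 24.00 ✓; |MC| = 20.50 ✓.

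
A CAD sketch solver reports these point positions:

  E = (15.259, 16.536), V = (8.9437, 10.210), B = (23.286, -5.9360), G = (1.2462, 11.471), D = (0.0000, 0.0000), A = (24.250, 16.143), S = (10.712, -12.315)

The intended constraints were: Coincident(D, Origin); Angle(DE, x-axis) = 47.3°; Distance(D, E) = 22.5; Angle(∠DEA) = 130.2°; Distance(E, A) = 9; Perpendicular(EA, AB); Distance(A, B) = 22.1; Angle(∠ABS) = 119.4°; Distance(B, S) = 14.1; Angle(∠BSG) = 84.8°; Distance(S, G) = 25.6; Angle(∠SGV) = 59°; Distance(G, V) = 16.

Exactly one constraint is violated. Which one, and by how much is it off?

Distance(G, V) = 16 — off by 8.20.

D = (0.00, 0.00) ✓; DE at 47.30° ✓; |DE| = 22.50 ✓; ∠DEA = 130.2° ✓; |EA| = 9.000 ✓; ∠(EA, AB) = 90.00° ✓; |AB| = 22.10 ✓; ∠ABS = 119.4° ✓; |BS| = 14.10 ✓; ∠BSG = 84.80° ✓; |SG| = 25.60 ✓; ∠SGV = 59.00° ✓; |GV| = 7.800 ✗.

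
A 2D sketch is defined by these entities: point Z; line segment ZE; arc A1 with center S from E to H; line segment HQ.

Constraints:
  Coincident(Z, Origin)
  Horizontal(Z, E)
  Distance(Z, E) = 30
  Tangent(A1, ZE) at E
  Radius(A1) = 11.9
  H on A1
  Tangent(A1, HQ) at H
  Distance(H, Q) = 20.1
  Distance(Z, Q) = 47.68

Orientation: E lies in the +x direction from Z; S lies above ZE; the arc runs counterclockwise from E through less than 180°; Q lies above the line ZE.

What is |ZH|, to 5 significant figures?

44.157

Z is at the origin; ZE is horizontal with |ZE| = 30.0 and E on the +x side, so E = (30.000, 0.0000). Since A1 is tangent to ZE there, SE ⟂ ZE, so S = E + (0, 11.9) = (30.000, 11.900). Since SH ⟂ HQ (tangency), |SQ| = √(11.9² + 20.1²) = 23.359 regardless of where H sits on A1. So Q lies on both circle(Z, 47.68) and circle(S, 23.359); the above-ZE intersection is Q = (32.212, 35.154). H is the foot of the tangent from Q: H = (40.768, 16.966).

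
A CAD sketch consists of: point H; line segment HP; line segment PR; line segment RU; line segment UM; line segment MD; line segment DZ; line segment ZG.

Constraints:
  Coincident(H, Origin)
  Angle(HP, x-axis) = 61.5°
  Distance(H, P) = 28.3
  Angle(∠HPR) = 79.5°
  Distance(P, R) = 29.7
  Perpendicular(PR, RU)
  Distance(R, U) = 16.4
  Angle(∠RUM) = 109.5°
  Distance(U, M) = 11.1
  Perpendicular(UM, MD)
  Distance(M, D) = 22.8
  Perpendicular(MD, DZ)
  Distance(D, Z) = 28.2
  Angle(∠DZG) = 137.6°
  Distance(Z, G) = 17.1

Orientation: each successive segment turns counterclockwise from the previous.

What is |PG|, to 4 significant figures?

54.12

H is at the origin; HP runs at 61.5° with length 28.3, so P = (13.50, 24.87). ∠HPR = 79.5° gives PR at 162.0° from the x-axis; with |PR| = 29.7, R = (-14.74, 34.05). PR ⟂ RU, so RU runs at -108.0°; with |RU| = 16.4, U = (-19.81, 18.45). ∠RUM = 109.5° gives UM at -37.50° from the x-axis; with |UM| = 11.1, M = (-11.00, 11.69). The perpendicularity gives MD at right angles to UM, so MD runs at 52.50°; with |MD| = 22.8, D = (2.875, 29.78). MD ⟂ DZ, so DZ runs at 142.5°; with |DZ| = 28.2, Z = (-19.50, 46.95). ∠DZG = 137.6° gives ZG at -175.1° from the x-axis; with |ZG| = 17.1, G = (-36.53, 45.49). Then |PG| = |G − P| = 54.12.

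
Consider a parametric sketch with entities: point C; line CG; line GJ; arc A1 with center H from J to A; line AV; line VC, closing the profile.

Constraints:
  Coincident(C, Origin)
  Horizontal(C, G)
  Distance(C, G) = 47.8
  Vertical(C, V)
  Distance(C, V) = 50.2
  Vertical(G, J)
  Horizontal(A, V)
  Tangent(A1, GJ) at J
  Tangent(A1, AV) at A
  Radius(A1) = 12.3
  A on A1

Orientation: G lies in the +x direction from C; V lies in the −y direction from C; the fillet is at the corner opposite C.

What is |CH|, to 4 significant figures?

51.93

C and V share the same x with |CV| = 50.2 and V on the −y side, so V = (0.000, -50.20). The virtual corner opposite C is at (47.80, -50.20). A1 meets GJ tangentially, so HJ is at right angles to GJ and the tangent condition forces HA to be normal to AV, with radius 12.3, so the center H sits 12.3 in from both sides at H = (35.50, -37.90). Then |CH| = |H − C| = 51.93.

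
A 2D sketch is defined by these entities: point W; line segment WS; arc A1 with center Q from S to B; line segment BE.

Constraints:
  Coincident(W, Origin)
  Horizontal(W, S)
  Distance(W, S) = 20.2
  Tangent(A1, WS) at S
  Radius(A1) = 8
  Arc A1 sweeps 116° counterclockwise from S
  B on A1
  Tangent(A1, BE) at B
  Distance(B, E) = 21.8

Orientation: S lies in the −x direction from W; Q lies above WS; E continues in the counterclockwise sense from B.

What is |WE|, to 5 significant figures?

38.425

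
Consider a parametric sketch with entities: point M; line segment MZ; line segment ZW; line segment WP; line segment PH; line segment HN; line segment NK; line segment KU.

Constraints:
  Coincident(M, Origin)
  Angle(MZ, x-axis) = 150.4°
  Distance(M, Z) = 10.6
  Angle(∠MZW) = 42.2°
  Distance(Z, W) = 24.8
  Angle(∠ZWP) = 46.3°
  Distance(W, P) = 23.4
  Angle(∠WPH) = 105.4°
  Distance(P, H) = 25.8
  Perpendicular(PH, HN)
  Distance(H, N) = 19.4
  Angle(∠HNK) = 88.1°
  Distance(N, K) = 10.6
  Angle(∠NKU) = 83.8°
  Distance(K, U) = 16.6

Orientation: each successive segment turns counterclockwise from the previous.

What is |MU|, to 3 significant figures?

13.5

M is at the origin; MZ runs at 150.4° with length 10.6, so Z = (-9.22, 5.24). ∠MZW = 42.2° gives ZW at -71.8° from the x-axis; with |ZW| = 24.8, W = (-1.47, -18.3). ∠ZWP = 46.3° gives WP at 61.9° from the x-axis; with |WP| = 23.4, P = (9.55, 2.32). ∠WPH = 105.4° gives PH at 136° from the x-axis; with |PH| = 25.8, H = (-9.16, 20.1). PH ⟂ HN, so HN runs at -134°; with |HN| = 19.4, N = (-22.5, 6.01). ∠HNK = 88.1° gives NK at -41.6° from the x-axis; with |NK| = 10.6, K = (-14.6, -1.03). ∠NKU = 83.8° gives KU at 54.6° from the x-axis; with |KU| = 16.6, U = (-4.98, 12.5). Then |MU| = |U − M| = 13.5.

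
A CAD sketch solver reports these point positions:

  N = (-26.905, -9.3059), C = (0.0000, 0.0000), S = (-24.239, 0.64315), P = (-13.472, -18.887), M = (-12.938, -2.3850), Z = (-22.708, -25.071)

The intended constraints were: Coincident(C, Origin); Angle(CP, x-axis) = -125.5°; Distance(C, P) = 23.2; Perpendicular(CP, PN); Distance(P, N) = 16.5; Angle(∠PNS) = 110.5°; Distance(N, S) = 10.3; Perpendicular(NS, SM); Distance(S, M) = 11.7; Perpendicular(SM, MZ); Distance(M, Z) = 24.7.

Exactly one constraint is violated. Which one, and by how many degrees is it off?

Perpendicular(SM, MZ) — off by 8.30°.

C = (0.00, 0.00) ✓; CP at -125.5° ✓; |CP| = 23.20 ✓; ∠(CP, PN) = 90.00° ✓; |PN| = 16.50 ✓; ∠PNS = 110.5° ✓; |NS| = 10.30 ✓; ∠(NS, SM) = 90.00° ✓; |SM| = 11.70 ✓; ∠(SM, MZ) = 98.30° ✗; |MZ| = 24.70 ✓.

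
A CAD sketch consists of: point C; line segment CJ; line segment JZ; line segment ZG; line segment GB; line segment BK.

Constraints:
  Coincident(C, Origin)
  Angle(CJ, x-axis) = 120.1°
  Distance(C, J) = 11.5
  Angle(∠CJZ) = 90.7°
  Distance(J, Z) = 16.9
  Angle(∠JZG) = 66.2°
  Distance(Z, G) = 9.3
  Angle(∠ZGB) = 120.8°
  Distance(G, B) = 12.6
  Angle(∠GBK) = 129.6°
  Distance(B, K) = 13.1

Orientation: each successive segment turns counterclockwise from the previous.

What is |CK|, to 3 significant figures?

13.6

C is at the origin; CJ runs at 120.1° with length 11.5, so J = (-5.77, 9.95). ∠CJZ = 90.7° gives JZ at -151° from the x-axis; with |JZ| = 16.9, Z = (-20.5, 1.65). ∠JZG = 66.2° gives ZG at -36.8° from the x-axis; with |ZG| = 9.3, G = (-13.0, -3.92). ∠ZGB = 120.8° gives GB at 22.4° from the x-axis; with |GB| = 12.6, B = (-1.39, 0.884). ∠GBK = 129.6° gives BK at 72.8° from the x-axis; with |BK| = 13.1, K = (2.48, 13.4). Then |CK| = |K − C| = 13.6.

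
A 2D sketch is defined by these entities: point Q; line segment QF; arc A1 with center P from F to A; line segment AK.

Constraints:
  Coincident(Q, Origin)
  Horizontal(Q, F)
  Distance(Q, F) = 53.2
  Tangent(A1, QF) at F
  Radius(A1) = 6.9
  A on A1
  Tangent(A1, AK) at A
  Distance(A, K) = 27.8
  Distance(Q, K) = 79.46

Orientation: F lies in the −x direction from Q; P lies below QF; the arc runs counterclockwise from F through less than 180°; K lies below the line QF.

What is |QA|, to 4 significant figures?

58.77

Checks: ∠(PF, FQ) = 90.00° ✓; |PF| = 6.900 ✓; |PA| = 6.900 ✓; ∠(PA, AK) = 90.00° ✓; |AK| = 27.80 ✓; |QK| = 79.46 ✓.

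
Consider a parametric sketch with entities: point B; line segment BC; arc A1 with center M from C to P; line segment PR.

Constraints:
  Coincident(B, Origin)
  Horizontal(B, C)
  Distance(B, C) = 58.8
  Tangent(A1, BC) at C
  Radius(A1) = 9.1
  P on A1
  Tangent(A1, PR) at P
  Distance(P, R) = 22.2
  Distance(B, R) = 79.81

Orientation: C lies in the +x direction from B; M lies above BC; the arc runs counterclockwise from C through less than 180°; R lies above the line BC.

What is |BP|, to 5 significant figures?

67.546

Checks: |MC| = 9.100 ✓; |MP| = 9.100 ✓; ∠(MP, PR) = 90.00° ✓; |PR| = 22.20 ✓; |BR| = 79.81 ✓.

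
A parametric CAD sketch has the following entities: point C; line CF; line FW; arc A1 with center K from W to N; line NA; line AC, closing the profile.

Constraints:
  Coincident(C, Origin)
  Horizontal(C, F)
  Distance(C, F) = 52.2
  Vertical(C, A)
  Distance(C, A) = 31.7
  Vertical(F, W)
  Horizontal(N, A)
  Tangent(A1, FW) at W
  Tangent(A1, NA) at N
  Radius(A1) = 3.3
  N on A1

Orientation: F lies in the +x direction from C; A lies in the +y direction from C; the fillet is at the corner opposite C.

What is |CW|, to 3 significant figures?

59.4

The virtual corner opposite C is at (52.2, 31.7). Tangency of A1 to FW means the radius KW is perpendicular to FW and the tangent condition forces KN to be normal to NA, with radius 3.3, so the center K sits 3.3 in from both sides at K = (48.9, 28.4). That places the tangent points at W = (52.2, 28.4) on FW and N = (48.9, 31.7) on NA. Then |CW| = |W − C| = 59.4.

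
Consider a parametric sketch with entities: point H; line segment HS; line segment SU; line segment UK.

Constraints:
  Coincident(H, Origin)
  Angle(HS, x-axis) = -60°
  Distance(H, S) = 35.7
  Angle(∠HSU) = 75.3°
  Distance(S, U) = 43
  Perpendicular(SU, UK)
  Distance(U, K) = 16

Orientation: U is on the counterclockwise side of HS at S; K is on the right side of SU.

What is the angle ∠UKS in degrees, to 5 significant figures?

69.590°

∠HSU = 75.3°, so SU runs at -60.0° + (180° − 75.3°) = 44.700° from the x-axis; with |SU| = 43.0, U = S + 43.0·(cos 44.700°, sin 44.700°) = (48.414, -0.67113). SU is perpendicular to UK; with |UK| = 16.0 on the right of SU, K = U + 16.0·(0.70339, -0.71080) = (59.669, -12.044). Then cos ∠UKS = KU·KS / (|KU||KS|), giving 69.590°.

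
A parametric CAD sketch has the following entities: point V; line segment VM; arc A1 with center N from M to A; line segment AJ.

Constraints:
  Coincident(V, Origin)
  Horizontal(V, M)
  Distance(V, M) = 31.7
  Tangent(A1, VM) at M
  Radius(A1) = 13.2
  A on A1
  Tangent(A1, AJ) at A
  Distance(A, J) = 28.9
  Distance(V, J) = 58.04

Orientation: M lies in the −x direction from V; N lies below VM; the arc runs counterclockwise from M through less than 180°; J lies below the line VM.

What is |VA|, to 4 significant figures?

47.44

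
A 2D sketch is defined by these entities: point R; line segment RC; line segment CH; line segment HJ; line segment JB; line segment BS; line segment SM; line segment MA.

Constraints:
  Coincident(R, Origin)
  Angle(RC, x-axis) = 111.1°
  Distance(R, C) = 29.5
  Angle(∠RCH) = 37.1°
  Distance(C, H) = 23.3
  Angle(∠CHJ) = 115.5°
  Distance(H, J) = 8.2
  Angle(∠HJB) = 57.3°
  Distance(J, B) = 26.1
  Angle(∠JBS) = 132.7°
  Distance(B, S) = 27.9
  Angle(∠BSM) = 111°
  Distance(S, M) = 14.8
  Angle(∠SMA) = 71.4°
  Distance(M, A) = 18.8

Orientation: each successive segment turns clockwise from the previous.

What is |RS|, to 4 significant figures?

53.18

R is at the origin; RC runs at 111.1° with length 29.5, so C = (-10.62, 27.52). ∠RCH = 37.1° gives CH at -31.80° from the x-axis; with |CH| = 23.3, H = (9.183, 15.24). ∠CHJ = 115.5° gives HJ at -96.30° from the x-axis; with |HJ| = 8.2, J = (8.283, 7.094). ∠HJB = 57.3° gives JB at 141.0° from the x-axis; with |JB| = 26.1, B = (-12.00, 23.52). ∠JBS = 132.7° gives BS at 93.70° from the x-axis; with |BS| = 27.9, S = (-13.80, 51.36). Then |RS| = |S − R| = 53.18.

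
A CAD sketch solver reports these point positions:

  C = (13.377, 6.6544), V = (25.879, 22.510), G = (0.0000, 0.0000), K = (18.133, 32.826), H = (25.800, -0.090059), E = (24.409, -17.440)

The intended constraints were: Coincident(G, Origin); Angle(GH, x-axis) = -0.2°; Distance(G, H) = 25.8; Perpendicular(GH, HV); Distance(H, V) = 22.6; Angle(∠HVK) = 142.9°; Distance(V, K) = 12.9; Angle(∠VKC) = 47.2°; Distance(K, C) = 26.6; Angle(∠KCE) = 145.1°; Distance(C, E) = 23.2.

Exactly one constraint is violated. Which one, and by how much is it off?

Distance(C, E) = 23.2 — off by 3.30.

G = (0.00, 0.00) ✓; GH at -0.2000° ✓; |GH| = 25.80 ✓; ∠(GH, HV) = 90.00° ✓; |HV| = 22.60 ✓; ∠HVK = 142.9° ✓; |VK| = 12.90 ✓; ∠VKC = 47.20° ✓; |KC| = 26.60 ✓; ∠KCE = 145.1° ✓; |CE| = 26.50 ✗.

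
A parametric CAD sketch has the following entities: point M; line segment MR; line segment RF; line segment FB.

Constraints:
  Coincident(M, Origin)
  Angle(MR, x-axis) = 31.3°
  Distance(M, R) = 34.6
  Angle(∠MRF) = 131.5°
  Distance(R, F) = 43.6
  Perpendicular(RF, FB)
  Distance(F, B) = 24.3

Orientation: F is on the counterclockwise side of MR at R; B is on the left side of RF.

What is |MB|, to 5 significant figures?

66.546

M is at the origin; MR runs at 31.3° with length 34.6, so R = 34.6·(cos 31.3°, sin 31.3°) = (29.564, 17.975). ∠MRF = 131.5°, so RF runs at 31.3° + (180° − 131.5°) = 79.800° from the x-axis; with |RF| = 43.6, F = R + 43.6·(cos 79.800°, sin 79.800°) = (37.285, 60.886). RF ⟂ FB; with |FB| = 24.3 on the left of RF, B = F + 24.3·(-0.98420, 0.17708) = (13.369, 65.189). Then |MB| = |B − M| = 66.546.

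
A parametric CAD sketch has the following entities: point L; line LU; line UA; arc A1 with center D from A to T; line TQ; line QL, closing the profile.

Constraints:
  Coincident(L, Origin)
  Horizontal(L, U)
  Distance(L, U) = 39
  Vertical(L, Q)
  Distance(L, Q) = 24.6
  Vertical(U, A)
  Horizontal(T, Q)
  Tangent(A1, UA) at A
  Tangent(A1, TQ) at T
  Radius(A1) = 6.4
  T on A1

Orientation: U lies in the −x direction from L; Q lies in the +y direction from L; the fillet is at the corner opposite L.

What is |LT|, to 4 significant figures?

40.84

The virtual corner opposite L is at (-39.00, 24.60). The tangent condition forces DA to be normal to UA and A1 meets TQ tangentially, so DT is at right angles to TQ, with radius 6.4, so the center D sits 6.4 in from both sides at D = (-32.60, 18.20). That places the tangent points at A = (-39.00, 18.20) on UA and T = (-32.60, 24.60) on TQ. Then |LT| = |T − L| = 40.84.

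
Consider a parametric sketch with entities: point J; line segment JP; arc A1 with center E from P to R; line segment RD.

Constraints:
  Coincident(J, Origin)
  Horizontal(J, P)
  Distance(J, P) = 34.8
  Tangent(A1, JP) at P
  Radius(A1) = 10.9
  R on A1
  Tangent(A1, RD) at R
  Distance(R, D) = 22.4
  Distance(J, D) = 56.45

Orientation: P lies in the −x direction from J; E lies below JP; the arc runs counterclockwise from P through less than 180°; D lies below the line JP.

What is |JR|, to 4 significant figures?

47.00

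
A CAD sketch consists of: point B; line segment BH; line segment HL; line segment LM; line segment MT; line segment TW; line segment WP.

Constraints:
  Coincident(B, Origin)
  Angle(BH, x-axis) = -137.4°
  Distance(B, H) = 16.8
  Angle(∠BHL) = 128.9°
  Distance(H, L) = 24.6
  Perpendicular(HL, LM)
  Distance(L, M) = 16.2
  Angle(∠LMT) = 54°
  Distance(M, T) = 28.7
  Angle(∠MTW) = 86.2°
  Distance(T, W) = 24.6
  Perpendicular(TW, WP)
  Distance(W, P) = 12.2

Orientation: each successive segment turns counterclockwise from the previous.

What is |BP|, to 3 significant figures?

44.6

∠MTW = 86.2° gives TW at -136° from the x-axis; with |TW| = 24.6, W = (-30.8, -29.7). TW is perpendicular to WP, so WP runs at -46.5°; with |WP| = 12.2, P = (-22.4, -38.6). Then |BP| = |P − B| = 44.6.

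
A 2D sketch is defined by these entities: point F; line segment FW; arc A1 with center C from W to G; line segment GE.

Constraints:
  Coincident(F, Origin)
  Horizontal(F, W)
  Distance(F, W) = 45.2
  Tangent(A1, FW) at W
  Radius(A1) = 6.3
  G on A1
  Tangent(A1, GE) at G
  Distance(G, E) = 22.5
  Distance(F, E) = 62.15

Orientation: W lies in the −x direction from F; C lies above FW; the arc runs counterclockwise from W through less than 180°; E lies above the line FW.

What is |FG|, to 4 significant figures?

41.96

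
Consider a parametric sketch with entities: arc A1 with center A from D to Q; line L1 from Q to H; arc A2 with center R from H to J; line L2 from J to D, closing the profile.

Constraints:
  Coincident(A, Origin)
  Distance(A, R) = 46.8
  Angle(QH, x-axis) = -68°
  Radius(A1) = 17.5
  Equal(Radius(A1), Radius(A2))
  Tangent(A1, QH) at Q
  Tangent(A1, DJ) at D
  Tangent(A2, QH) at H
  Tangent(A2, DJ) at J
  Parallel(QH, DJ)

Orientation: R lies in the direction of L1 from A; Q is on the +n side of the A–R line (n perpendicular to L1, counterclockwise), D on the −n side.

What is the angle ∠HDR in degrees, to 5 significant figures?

16.289°

Tangency of A1 to both parallel lines with radius 17.5 puts Q and D at A ± 17.5·n: Q = (16.226, 6.5556), D = (-16.226, -6.5556). Equal radii place H and J the same way about R: H = R + 17.5·n = (33.757, -36.837), J = R − 17.5·n = (1.3059, -49.948). Then cos ∠HDR = DH·DR / (|DH||DR|), giving 16.289°.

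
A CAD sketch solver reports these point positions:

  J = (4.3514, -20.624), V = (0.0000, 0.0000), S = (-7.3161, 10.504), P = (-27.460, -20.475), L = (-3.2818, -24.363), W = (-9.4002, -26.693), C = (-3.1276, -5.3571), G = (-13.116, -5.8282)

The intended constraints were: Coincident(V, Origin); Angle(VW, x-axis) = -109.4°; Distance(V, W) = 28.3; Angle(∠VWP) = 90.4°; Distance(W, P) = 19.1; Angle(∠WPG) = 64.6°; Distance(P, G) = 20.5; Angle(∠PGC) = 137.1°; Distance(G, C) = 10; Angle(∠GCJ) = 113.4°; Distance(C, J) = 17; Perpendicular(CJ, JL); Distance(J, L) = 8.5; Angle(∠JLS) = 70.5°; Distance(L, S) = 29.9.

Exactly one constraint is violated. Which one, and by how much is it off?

Distance(L, S) = 29.9 — off by 5.20.

V = (0.00, 0.00) ✓; VW at -109.4° ✓; |VW| = 28.30 ✓; ∠VWP = 90.40° ✓; |WP| = 19.10 ✓; ∠WPG = 64.60° ✓; |PG| = 20.50 ✓; ∠PGC = 137.1° ✓; |GC| = 10.00 ✓; ∠GCJ = 113.4° ✓; |CJ| = 17.00 ✓; ∠(CJ, JL) = 90.00° ✓; |JL| = 8.500 ✓; ∠JLS = 70.50° ✓; |LS| = 35.10 ✗.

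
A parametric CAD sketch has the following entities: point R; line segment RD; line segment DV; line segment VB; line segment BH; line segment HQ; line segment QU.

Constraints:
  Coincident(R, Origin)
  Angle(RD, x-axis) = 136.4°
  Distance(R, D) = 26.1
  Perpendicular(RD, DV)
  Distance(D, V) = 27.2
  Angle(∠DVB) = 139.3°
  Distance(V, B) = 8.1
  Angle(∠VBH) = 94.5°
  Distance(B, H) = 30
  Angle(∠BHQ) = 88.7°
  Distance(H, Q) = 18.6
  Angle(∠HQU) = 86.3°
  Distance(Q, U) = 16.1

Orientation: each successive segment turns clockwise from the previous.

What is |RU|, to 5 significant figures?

23.096

R is at the origin; RD runs at 136.4° with length 26.1, so D = (-18.901, 17.999). The perpendicularity gives DV at right angles to RD, so DV runs at 46.400°; with |DV| = 27.2, V = (-0.14323, 37.697). ∠DVB = 139.3° gives VB at 5.7000° from the x-axis; with |VB| = 8.1, B = (7.9167, 38.501). ∠VBH = 94.5° gives BH at -79.800° from the x-axis; with |BH| = 30.0, H = (13.229, 8.9752). ∠BHQ = 88.7° gives HQ at -171.10° from the x-axis; with |HQ| = 18.6, Q = (-5.1468, 6.0976). ∠HQU = 86.3° gives QU at 95.200° from the x-axis; with |QU| = 16.1, U = (-6.6060, 22.131). Then |RU| = |U − R| = 23.096.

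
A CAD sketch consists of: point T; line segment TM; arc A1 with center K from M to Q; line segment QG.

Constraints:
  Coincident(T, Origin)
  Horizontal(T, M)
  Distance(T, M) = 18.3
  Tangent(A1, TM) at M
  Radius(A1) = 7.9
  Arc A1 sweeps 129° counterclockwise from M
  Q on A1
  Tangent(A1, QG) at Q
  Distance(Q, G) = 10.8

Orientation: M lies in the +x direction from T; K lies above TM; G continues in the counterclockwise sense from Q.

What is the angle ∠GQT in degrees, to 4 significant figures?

78.77°

On A1, M sits at bearing -90° from K; a 129° counterclockwise sweep puts Q at bearing 39°, so Q = K + 7.9·(cos 39°, sin 39°) = (24.44, 12.87). The tangent condition forces KQ to be normal to QG, so QG runs along (−sin 39°, cos 39°); with |QG| = 10.8, G = (17.64, 21.26). Then cos ∠GQT = QG·QT / (|QG||QT|), giving 78.77°.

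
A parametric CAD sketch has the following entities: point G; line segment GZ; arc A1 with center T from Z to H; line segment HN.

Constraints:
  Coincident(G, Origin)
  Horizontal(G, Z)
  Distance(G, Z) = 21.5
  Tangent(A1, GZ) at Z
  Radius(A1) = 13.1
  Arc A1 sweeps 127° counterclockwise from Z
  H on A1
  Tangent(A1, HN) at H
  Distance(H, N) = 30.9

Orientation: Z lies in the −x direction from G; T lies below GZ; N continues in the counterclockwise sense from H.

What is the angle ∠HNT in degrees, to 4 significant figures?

22.97°

G is at the origin; G and Z share the same y with |GZ| = 21.5 and Z on the −x side, so Z = (-21.50, 0.000). A1 meets GZ tangentially, so TZ is at right angles to GZ, so T = Z + (0, -13.1) = (-21.50, -13.10). On A1, Z sits at bearing 90° from T; a 127° counterclockwise sweep puts H at bearing 217°, so H = T + 13.1·(cos 217°, sin 217°) = (-31.96, -20.98). Tangency of A1 to HN means the radius TH is perpendicular to HN, so HN runs along (−sin 217°, cos 217°); with |HN| = 30.9, N = (-13.37, -45.66). Then cos ∠HNT = NH·NT / (|NH||NT|), giving 22.97°.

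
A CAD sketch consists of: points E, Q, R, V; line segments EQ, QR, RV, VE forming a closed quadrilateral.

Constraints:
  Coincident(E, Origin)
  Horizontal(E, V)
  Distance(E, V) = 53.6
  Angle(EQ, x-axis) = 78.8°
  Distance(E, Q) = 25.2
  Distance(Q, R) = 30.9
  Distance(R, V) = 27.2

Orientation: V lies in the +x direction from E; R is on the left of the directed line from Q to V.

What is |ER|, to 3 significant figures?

40.9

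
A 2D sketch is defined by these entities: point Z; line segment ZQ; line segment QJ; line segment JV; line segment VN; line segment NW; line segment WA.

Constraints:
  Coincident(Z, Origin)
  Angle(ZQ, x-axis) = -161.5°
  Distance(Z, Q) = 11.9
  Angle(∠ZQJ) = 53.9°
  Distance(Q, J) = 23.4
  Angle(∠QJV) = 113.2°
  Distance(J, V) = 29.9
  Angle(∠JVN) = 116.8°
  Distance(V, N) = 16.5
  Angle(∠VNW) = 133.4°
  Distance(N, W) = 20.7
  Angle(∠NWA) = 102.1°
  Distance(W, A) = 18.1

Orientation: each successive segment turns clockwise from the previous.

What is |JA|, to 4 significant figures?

34.11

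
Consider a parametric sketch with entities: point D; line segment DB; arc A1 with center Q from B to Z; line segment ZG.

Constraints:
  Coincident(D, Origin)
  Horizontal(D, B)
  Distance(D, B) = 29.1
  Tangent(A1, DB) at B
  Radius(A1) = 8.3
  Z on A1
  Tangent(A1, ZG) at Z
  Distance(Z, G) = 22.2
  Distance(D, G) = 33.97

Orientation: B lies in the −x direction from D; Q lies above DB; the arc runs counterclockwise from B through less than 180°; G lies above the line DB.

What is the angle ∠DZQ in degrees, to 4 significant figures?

169.7°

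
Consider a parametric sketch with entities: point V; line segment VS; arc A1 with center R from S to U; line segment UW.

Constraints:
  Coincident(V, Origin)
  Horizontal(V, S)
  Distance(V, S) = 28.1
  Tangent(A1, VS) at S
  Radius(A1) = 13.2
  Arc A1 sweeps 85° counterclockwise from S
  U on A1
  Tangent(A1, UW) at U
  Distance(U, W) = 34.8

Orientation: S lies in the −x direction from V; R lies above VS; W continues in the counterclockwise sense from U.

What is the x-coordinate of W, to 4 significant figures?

-11.92

V is at the origin; VS is horizontal with |VS| = 28.1 and S on the −x side, so S = (-28.10, 0.000). Since A1 is tangent to VS there, RS ⟂ VS, so R = S + (0, 13.2) = (-28.10, 13.20). On A1, S sits at bearing -90° from R; an 85° counterclockwise sweep puts U at bearing -5°, so U = R + 13.2·(cos -5°, sin -5°) = (-14.95, 12.05). The tangent condition forces RU to be normal to UW, so UW runs along (−sin -5°, cos -5°); with |UW| = 34.8, W = (-11.92, 46.72). So W.x = -11.92.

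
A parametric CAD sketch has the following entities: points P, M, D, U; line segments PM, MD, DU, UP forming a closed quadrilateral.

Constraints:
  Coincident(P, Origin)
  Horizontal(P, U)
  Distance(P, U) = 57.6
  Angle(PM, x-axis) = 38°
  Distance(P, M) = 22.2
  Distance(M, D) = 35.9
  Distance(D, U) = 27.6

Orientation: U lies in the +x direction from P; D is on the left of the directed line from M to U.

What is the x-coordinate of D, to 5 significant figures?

50.914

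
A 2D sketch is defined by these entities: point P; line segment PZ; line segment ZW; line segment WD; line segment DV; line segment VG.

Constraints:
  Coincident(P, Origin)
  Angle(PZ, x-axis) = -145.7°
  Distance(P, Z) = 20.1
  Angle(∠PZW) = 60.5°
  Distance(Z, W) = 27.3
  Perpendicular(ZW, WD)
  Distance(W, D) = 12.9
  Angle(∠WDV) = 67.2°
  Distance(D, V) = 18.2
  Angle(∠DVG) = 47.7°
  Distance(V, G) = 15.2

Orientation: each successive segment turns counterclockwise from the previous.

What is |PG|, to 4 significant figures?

23.09

P is at the origin; PZ runs at -145.7° with length 20.1, so Z = (-16.60, -11.33). ∠PZW = 60.5° gives ZW at -26.20° from the x-axis; with |ZW| = 27.3, W = (7.891, -23.38). ZW is perpendicular to WD, so WD runs at 63.80°; with |WD| = 12.9, D = (13.59, -11.81). ∠WDV = 67.2° gives DV at 176.6° from the x-axis; with |DV| = 18.2, V = (-4.582, -10.73). ∠DVG = 47.7° gives VG at -51.10° from the x-axis; with |VG| = 15.2, G = (4.963, -22.56). Then |PG| = |G − P| = 23.09.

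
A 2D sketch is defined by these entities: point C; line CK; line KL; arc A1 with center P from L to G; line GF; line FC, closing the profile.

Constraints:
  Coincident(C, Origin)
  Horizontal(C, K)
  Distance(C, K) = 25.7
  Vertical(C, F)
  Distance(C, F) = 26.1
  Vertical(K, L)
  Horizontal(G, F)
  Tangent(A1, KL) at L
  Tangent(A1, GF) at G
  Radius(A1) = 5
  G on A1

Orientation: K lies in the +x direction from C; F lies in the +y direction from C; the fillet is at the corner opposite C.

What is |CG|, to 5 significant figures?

33.312

The virtual corner opposite C is at (25.700, 26.100). Since A1 is tangent to KL there, PL ⟂ KL and since A1 is tangent to GF there, PG ⟂ GF, with radius 5.0, so the center P sits 5.0 in from both sides at P = (20.700, 21.100). That places the tangent points at L = (25.700, 21.100) on KL and G = (20.700, 26.100) on GF. Then |CG| = |G − C| = 33.312.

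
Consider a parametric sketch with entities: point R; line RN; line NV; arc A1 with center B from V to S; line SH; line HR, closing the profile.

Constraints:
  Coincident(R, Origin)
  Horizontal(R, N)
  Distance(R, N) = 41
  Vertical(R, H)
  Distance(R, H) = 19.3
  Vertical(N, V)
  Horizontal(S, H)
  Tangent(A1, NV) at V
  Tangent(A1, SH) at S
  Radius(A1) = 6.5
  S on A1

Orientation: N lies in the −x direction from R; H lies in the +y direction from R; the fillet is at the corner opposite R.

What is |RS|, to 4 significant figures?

39.53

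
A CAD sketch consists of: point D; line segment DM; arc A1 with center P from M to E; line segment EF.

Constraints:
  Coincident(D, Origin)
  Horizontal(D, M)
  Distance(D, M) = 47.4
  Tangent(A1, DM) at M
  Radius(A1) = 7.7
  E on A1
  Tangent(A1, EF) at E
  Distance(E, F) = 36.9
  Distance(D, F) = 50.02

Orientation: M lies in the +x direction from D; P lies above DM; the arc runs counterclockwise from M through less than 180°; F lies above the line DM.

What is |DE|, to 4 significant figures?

54.73

Checks: |PE| = 7.700 ✓; ∠(PE, EF) = 90.00° ✓; |EF| = 36.90 ✓; |DF| = 50.02 ✓.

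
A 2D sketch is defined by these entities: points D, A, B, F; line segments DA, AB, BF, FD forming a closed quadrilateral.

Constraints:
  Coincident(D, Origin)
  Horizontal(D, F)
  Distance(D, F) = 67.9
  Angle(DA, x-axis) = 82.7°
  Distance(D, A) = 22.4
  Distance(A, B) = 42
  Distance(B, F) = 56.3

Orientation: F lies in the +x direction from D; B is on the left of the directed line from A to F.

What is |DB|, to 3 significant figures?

59.6

Checks: |AB| = 42.00 ✓; |BF| = 56.30 ✓.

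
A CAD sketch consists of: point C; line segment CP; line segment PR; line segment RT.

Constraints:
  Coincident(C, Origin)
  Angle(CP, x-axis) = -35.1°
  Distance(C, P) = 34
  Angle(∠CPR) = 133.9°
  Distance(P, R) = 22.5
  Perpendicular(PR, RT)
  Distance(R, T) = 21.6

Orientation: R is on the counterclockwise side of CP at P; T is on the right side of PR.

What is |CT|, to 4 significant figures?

65.18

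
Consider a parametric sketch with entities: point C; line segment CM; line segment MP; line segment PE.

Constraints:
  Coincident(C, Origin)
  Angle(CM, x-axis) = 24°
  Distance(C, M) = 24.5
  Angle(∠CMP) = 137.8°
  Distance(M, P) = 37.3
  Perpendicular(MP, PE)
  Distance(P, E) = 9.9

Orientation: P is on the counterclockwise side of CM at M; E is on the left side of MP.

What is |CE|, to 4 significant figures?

55.84

∠CMP = 137.8°, so MP runs at 24.0° + (180° − 137.8°) = 66.20° from the x-axis; with |MP| = 37.3, P = M + 37.3·(cos 66.20°, sin 66.20°) = (37.43, 44.09). MP is perpendicular to PE; with |PE| = 9.9 on the left of MP, E = P + 9.9·(-0.9150, 0.4035) = (28.38, 48.09). Then |CE| = |E − C| = 55.84.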